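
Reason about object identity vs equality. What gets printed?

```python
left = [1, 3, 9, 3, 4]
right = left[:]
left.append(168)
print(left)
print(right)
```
[1, 3, 9, 3, 4, 168]
[1, 3, 9, 3, 4]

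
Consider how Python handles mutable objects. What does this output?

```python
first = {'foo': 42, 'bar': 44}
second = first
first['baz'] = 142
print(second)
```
{'foo': 42, 'bar': 44, 'baz': 142}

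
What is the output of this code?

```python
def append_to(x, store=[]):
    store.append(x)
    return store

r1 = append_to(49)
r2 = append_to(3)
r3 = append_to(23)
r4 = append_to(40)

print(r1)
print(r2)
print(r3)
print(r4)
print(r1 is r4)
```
[49, 3, 23, 40]
[49, 3, 23, 40]
[49, 3, 23, 40]
[49, 3, 23, 40]
True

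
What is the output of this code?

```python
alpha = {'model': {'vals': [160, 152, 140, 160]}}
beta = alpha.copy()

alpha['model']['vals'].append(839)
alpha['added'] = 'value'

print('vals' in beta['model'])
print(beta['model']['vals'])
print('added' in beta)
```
True
[160, 152, 140, 160, 839]
False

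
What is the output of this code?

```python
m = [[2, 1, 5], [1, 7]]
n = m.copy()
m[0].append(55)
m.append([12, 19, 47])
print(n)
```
[[2, 1, 5, 55], [1, 7]]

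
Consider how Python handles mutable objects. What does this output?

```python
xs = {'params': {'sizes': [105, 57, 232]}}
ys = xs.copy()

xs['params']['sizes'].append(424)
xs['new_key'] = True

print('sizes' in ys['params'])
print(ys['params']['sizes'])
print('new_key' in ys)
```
True
[105, 57, 232, 424]
False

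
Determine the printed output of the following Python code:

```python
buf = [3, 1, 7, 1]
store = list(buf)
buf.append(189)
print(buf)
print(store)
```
[3, 1, 7, 1, 189]
[3, 1, 7, 1]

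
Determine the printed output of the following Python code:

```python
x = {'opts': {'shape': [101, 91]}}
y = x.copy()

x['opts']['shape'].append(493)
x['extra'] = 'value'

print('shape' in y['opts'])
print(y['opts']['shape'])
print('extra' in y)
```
True
[101, 91, 493]
False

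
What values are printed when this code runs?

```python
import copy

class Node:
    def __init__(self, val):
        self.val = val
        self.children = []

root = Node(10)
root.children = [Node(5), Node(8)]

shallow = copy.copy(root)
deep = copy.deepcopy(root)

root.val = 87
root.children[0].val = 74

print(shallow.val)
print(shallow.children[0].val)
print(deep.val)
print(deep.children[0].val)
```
10
74
10
5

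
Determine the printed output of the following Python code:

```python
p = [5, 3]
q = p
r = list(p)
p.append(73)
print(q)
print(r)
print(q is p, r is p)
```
[5, 3, 73]
[5, 3]
True False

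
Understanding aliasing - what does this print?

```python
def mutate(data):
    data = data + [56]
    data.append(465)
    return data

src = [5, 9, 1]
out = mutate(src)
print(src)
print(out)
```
[5, 9, 1]
[5, 9, 1, 56, 465]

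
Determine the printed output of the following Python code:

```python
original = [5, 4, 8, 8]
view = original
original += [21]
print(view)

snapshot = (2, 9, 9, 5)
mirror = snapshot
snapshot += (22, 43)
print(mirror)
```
[5, 4, 8, 8, 21]
(2, 9, 9, 5)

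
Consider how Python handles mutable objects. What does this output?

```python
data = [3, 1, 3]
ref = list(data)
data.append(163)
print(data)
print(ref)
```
[3, 1, 3, 163]
[3, 1, 3]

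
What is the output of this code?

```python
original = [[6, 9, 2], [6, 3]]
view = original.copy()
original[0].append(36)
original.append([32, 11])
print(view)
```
[[6, 9, 2, 36], [6, 3]]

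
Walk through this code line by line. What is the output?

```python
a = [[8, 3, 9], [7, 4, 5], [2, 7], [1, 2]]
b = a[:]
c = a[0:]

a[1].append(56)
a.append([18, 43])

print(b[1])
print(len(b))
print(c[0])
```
[7, 4, 5, 56]
4
[8, 3, 9]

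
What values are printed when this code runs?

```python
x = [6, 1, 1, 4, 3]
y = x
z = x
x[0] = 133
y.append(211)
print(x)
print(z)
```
[133, 1, 1, 4, 3, 211]
[133, 1, 1, 4, 3, 211]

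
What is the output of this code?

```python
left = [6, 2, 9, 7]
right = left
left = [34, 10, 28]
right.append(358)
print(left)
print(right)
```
[34, 10, 28]
[6, 2, 9, 7, 358]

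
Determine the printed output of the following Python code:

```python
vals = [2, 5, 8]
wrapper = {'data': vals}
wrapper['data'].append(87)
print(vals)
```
[2, 5, 8, 87]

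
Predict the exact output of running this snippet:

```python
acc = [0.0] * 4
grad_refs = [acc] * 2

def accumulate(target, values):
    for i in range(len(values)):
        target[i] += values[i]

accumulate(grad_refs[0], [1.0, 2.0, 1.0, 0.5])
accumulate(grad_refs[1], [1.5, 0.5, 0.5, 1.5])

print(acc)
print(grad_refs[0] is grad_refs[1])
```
[2.5, 2.5, 1.5, 2.0]
True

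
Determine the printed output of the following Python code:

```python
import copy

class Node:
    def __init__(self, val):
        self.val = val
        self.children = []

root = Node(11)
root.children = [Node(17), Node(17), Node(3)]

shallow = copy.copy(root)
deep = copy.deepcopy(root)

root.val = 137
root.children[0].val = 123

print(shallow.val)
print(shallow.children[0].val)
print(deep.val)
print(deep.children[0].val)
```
11
123
11
17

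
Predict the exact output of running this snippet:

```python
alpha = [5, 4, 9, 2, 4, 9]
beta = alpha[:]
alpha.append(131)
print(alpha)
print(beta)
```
[5, 4, 9, 2, 4, 9, 131]
[5, 4, 9, 2, 4, 9]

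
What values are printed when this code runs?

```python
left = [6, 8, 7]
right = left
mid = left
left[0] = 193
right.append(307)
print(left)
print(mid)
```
[193, 8, 7, 307]
[193, 8, 7, 307]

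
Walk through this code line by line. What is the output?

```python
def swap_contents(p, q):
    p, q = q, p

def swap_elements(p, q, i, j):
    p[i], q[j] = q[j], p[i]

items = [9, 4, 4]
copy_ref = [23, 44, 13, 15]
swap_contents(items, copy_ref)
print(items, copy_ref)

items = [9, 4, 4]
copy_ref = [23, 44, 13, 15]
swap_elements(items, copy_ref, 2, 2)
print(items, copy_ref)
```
[9, 4, 4] [23, 44, 13, 15]
[9, 4, 13] [23, 44, 4, 15]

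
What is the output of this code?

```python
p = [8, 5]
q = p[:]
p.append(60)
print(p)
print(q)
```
[8, 5, 60]
[8, 5]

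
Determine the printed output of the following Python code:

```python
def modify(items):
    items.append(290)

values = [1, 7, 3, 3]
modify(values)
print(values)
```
[1, 7, 3, 3, 290]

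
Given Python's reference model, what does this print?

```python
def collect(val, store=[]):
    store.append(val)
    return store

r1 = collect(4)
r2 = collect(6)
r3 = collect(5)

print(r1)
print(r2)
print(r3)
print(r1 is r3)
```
[4, 6, 5]
[4, 6, 5]
[4, 6, 5]
True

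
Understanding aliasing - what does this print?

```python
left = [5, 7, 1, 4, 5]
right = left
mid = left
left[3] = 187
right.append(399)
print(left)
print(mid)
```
[5, 7, 1, 187, 5, 399]
[5, 7, 1, 187, 5, 399]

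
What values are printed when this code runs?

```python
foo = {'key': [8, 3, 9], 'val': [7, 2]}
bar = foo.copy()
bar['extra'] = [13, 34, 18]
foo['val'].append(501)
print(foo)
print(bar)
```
{'key': [8, 3, 9], 'val': [7, 2, 501]}
{'key': [8, 3, 9], 'val': [7, 2, 501], 'extra': [13, 34, 18]}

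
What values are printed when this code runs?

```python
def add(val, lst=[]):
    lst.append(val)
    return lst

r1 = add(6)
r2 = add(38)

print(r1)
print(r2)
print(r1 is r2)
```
[6, 38]
[6, 38]
True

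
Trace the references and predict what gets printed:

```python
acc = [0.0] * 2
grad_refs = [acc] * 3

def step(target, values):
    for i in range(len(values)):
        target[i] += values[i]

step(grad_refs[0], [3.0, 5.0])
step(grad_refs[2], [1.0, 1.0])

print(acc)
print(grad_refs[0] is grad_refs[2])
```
[4.0, 6.0]
True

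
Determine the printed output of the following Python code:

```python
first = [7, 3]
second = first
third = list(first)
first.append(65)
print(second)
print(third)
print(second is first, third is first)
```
[7, 3, 65]
[7, 3]
True False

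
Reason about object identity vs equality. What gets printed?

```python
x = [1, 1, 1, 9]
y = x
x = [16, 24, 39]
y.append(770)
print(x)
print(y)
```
[16, 24, 39]
[1, 1, 1, 9, 770]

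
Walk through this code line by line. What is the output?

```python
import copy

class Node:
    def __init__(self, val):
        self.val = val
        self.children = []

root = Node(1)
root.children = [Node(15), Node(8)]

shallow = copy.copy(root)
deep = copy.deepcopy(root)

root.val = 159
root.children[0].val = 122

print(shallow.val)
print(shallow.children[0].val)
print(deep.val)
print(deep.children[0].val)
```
1
122
1
15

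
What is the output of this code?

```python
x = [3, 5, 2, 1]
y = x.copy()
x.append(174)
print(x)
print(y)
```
[3, 5, 2, 1, 174]
[3, 5, 2, 1]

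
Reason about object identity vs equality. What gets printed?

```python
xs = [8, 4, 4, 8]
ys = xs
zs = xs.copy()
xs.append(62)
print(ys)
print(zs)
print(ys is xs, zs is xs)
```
[8, 4, 4, 8, 62]
[8, 4, 4, 8]
True False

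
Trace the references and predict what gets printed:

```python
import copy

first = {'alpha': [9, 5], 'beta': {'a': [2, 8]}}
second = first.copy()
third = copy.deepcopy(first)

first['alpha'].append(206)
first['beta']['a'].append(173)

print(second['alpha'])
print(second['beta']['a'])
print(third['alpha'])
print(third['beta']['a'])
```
[9, 5, 206]
[2, 8, 173]
[9, 5]
[2, 8]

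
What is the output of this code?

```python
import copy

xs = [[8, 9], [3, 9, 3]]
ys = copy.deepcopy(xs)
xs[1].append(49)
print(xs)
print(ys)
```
[[8, 9], [3, 9, 3, 49]]
[[8, 9], [3, 9, 3]]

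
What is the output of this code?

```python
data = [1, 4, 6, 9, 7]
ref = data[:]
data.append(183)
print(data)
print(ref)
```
[1, 4, 6, 9, 7, 183]
[1, 4, 6, 9, 7]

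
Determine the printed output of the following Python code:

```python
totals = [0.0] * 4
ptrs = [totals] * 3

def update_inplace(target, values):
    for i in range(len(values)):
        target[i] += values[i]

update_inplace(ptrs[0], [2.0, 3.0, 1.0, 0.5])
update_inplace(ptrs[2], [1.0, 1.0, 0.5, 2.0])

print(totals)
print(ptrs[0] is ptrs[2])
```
[3.0, 4.0, 1.5, 2.5]
True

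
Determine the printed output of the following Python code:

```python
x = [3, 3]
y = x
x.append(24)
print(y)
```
[3, 3, 24]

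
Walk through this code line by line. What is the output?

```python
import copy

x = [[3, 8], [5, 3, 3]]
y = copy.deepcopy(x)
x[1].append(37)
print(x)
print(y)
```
[[3, 8], [5, 3, 3, 37]]
[[3, 8], [5, 3, 3]]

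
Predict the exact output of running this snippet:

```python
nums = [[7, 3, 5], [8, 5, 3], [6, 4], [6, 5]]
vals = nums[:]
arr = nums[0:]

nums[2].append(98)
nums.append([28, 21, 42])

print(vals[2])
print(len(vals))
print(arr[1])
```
[6, 4, 98]
4
[8, 5, 3]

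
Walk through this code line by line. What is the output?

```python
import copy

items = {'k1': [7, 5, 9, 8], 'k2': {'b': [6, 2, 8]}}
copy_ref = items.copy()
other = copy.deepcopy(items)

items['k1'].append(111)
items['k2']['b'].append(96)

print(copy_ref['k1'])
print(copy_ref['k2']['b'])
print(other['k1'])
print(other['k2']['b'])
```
[7, 5, 9, 8, 111]
[6, 2, 8, 96]
[7, 5, 9, 8]
[6, 2, 8]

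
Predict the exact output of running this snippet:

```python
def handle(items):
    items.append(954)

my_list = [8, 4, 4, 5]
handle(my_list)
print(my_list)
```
[8, 4, 4, 5, 954]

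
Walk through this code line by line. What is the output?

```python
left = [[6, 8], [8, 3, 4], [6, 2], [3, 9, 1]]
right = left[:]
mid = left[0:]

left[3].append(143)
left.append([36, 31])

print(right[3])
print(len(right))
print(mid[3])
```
[3, 9, 1, 143]
4
[3, 9, 1, 143]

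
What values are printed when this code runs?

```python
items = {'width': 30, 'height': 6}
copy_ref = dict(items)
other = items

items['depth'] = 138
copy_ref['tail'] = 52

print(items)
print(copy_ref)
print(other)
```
{'width': 30, 'height': 6, 'depth': 138}
{'width': 30, 'height': 6, 'tail': 52}
{'width': 30, 'height': 6, 'depth': 138}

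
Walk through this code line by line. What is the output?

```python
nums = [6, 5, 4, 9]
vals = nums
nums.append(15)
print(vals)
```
[6, 5, 4, 9, 15]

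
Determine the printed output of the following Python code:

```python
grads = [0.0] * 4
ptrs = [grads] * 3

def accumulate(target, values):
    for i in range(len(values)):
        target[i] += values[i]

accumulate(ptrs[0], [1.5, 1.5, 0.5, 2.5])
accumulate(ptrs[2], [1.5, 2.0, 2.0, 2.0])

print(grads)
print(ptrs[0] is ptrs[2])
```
[3.0, 3.5, 2.5, 4.5]
True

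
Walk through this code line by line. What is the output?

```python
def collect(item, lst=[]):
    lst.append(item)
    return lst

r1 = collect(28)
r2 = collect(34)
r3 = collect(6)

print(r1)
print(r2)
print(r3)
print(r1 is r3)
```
[28, 34, 6]
[28, 34, 6]
[28, 34, 6]
True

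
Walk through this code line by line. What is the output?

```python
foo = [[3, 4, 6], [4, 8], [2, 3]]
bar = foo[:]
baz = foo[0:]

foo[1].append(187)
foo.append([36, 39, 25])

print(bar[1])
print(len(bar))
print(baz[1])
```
[4, 8, 187]
3
[4, 8, 187]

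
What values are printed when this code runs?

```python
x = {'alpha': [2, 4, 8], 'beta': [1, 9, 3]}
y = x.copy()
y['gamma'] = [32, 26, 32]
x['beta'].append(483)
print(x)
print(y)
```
{'alpha': [2, 4, 8], 'beta': [1, 9, 3, 483]}
{'alpha': [2, 4, 8], 'beta': [1, 9, 3, 483], 'gamma': [32, 26, 32]}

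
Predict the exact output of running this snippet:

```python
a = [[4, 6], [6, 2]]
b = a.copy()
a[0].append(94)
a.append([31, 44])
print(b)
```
[[4, 6, 94], [6, 2]]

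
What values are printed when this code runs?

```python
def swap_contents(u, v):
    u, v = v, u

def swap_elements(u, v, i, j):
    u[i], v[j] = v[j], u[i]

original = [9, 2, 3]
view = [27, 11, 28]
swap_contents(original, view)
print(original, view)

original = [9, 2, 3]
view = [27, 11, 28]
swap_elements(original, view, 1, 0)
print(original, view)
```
[9, 2, 3] [27, 11, 28]
[9, 27, 3] [2, 11, 28]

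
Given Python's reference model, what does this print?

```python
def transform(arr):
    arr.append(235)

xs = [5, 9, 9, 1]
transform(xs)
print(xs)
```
[5, 9, 9, 1, 235]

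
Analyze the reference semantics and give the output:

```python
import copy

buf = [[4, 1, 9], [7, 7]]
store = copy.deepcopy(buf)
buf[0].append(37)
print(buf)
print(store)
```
[[4, 1, 9, 37], [7, 7]]
[[4, 1, 9], [7, 7]]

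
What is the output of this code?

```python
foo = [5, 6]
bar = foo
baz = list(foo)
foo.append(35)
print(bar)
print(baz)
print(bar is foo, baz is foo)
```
[5, 6, 35]
[5, 6]
True False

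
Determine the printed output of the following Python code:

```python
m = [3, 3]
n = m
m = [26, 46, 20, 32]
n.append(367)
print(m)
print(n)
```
[26, 46, 20, 32]
[3, 3, 367]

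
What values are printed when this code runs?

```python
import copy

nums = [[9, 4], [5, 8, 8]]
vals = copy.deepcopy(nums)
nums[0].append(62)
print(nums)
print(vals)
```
[[9, 4, 62], [5, 8, 8]]
[[9, 4], [5, 8, 8]]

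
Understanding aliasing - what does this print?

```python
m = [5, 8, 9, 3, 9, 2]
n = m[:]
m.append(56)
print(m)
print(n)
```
[5, 8, 9, 3, 9, 2, 56]
[5, 8, 9, 3, 9, 2]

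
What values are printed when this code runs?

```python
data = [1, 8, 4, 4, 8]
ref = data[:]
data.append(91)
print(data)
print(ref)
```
[1, 8, 4, 4, 8, 91]
[1, 8, 4, 4, 8]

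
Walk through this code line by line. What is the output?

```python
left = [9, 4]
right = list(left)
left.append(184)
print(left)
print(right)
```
[9, 4, 184]
[9, 4]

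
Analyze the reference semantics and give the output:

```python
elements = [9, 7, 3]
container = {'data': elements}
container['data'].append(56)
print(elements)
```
[9, 7, 3, 56]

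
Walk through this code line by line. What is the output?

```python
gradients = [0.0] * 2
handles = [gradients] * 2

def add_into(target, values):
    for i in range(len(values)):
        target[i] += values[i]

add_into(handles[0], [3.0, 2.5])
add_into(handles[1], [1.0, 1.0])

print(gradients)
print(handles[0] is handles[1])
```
[4.0, 3.5]
True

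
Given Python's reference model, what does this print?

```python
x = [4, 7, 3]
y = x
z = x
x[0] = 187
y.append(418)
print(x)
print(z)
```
[187, 7, 3, 418]
[187, 7, 3, 418]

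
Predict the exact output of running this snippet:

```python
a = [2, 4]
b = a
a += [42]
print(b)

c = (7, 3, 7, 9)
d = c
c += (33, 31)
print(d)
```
[2, 4, 42]
(7, 3, 7, 9)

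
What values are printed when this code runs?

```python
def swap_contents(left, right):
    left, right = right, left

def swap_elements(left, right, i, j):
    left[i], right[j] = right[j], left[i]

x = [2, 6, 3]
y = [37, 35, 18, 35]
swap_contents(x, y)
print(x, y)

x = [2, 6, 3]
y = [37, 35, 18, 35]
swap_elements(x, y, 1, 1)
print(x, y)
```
[2, 6, 3] [37, 35, 18, 35]
[2, 35, 3] [37, 6, 18, 35]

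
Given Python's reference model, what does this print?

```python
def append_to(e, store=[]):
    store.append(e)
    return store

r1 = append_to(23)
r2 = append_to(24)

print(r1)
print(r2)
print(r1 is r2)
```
[23, 24]
[23, 24]
True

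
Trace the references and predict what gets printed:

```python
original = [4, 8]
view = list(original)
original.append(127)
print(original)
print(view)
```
[4, 8, 127]
[4, 8]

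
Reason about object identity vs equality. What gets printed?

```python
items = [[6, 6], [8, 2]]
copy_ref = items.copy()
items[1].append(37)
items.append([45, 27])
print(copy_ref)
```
[[6, 6], [8, 2, 37]]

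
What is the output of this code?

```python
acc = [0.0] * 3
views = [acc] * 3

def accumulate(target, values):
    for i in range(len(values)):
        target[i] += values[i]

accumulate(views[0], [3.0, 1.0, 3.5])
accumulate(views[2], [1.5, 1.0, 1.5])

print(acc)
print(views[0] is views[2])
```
[4.5, 2.0, 5.0]
True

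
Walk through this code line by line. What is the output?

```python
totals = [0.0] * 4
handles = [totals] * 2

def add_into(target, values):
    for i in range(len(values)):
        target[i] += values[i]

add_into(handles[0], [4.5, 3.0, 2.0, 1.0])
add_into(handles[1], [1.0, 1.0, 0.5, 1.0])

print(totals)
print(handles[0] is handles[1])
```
[5.5, 4.0, 2.5, 2.0]
True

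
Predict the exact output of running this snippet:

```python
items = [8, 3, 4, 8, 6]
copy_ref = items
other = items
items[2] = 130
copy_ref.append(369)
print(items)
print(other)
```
[8, 3, 130, 8, 6, 369]
[8, 3, 130, 8, 6, 369]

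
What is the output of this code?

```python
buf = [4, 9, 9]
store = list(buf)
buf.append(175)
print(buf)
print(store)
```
[4, 9, 9, 175]
[4, 9, 9]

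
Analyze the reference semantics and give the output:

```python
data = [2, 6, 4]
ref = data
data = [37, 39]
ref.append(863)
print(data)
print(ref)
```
[37, 39]
[2, 6, 4, 863]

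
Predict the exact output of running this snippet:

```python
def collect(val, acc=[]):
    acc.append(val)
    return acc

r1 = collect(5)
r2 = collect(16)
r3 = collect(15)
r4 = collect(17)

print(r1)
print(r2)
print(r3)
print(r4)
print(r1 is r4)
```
[5, 16, 15, 17]
[5, 16, 15, 17]
[5, 16, 15, 17]
[5, 16, 15, 17]
True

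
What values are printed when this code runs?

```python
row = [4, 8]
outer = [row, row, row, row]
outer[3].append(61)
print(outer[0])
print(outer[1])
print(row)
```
[4, 8, 61]
[4, 8, 61]
[4, 8, 61]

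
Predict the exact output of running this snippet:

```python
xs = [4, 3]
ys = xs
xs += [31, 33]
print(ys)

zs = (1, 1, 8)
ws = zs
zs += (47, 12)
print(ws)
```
[4, 3, 31, 33]
(1, 1, 8)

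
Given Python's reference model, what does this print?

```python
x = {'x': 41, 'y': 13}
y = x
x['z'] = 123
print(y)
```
{'x': 41, 'y': 13, 'z': 123}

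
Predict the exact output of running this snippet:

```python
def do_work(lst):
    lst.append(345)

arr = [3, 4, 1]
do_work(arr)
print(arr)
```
[3, 4, 1, 345]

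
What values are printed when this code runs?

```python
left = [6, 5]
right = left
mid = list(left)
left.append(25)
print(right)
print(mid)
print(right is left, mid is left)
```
[6, 5, 25]
[6, 5]
True False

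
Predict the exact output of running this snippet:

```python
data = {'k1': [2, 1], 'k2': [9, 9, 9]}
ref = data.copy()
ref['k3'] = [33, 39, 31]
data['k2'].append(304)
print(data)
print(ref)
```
{'k1': [2, 1], 'k2': [9, 9, 9, 304]}
{'k1': [2, 1], 'k2': [9, 9, 9, 304], 'k3': [33, 39, 31]}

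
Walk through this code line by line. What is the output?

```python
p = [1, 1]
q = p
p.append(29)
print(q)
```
[1, 1, 29]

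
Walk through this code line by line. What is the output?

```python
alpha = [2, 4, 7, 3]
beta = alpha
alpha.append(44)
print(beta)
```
[2, 4, 7, 3, 44]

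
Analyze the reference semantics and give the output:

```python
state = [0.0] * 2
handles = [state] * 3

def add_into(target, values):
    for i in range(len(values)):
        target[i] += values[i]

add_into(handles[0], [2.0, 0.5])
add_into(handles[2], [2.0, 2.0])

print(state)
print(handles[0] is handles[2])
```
[4.0, 2.5]
True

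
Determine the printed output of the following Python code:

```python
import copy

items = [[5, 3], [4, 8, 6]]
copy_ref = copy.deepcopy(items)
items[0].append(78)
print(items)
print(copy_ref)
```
[[5, 3, 78], [4, 8, 6]]
[[5, 3], [4, 8, 6]]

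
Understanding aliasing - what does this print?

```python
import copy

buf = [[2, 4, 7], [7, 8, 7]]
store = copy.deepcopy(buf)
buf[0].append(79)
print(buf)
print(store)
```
[[2, 4, 7, 79], [7, 8, 7]]
[[2, 4, 7], [7, 8, 7]]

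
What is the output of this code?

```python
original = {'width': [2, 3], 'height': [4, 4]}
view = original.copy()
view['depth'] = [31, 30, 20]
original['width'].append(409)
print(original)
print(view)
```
{'width': [2, 3, 409], 'height': [4, 4]}
{'width': [2, 3, 409], 'height': [4, 4], 'depth': [31, 30, 20]}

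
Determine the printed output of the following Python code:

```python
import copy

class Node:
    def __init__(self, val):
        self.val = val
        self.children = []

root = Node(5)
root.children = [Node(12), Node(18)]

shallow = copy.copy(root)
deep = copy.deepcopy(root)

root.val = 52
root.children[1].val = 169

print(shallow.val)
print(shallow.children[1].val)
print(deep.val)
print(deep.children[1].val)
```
5
169
5
18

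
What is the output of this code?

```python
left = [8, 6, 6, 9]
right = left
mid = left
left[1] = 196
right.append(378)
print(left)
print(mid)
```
[8, 196, 6, 9, 378]
[8, 196, 6, 9, 378]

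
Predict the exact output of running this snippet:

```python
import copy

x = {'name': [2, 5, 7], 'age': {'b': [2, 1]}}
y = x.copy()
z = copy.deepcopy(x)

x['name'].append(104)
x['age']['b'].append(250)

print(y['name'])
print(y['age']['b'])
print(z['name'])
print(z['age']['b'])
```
[2, 5, 7, 104]
[2, 1, 250]
[2, 5, 7]
[2, 1]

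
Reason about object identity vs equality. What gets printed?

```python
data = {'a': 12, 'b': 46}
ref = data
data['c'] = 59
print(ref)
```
{'a': 12, 'b': 46, 'c': 59}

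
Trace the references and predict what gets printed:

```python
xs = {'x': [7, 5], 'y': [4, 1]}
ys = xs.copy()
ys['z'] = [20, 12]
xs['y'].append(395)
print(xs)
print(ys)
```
{'x': [7, 5], 'y': [4, 1, 395]}
{'x': [7, 5], 'y': [4, 1, 395], 'z': [20, 12]}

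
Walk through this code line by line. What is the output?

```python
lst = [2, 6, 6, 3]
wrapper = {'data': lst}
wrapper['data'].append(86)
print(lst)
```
[2, 6, 6, 3, 86]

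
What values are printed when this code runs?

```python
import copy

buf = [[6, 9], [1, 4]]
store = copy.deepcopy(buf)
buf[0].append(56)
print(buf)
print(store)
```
[[6, 9, 56], [1, 4]]
[[6, 9], [1, 4]]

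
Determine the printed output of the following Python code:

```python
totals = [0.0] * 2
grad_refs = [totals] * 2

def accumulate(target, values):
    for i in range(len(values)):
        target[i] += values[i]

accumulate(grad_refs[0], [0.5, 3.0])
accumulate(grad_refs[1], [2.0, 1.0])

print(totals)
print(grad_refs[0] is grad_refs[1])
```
[2.5, 4.0]
True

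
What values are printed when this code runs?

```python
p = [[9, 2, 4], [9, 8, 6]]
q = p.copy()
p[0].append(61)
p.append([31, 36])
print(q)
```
[[9, 2, 4, 61], [9, 8, 6]]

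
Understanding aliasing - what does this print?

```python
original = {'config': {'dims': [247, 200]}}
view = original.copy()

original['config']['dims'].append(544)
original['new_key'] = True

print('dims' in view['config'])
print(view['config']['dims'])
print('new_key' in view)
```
True
[247, 200, 544]
False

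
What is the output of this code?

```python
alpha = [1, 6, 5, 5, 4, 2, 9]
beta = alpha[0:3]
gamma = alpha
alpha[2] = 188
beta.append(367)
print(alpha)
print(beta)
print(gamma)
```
[1, 6, 188, 5, 4, 2, 9]
[1, 6, 5, 367]
[1, 6, 188, 5, 4, 2, 9]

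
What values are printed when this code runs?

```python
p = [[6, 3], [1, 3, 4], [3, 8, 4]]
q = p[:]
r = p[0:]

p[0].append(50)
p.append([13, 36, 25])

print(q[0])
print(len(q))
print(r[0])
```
[6, 3, 50]
3
[6, 3, 50]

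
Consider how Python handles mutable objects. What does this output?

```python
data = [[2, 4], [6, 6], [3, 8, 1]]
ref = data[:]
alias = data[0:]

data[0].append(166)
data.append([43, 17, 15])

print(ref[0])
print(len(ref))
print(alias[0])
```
[2, 4, 166]
3
[2, 4, 166]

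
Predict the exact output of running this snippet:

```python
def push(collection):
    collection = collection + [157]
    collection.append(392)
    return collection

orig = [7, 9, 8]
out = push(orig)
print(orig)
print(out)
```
[7, 9, 8]
[7, 9, 8, 157, 392]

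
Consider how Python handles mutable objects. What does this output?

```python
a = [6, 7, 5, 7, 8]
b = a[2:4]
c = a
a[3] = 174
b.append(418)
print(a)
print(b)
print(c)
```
[6, 7, 5, 174, 8]
[5, 7, 418]
[6, 7, 5, 174, 8]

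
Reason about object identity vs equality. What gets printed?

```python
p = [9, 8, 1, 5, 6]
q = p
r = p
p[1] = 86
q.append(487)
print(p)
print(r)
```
[9, 86, 1, 5, 6, 487]
[9, 86, 1, 5, 6, 487]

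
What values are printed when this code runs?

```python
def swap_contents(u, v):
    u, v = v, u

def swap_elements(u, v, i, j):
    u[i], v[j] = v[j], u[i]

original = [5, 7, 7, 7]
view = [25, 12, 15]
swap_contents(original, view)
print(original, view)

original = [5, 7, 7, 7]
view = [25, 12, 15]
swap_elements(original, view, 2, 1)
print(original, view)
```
[5, 7, 7, 7] [25, 12, 15]
[5, 7, 12, 7] [25, 7, 15]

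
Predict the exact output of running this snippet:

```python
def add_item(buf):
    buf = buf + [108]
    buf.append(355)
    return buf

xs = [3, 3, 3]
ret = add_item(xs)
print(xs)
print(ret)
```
[3, 3, 3]
[3, 3, 3, 108, 355]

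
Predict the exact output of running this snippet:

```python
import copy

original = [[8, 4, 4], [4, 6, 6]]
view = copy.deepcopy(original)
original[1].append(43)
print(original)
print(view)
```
[[8, 4, 4], [4, 6, 6, 43]]
[[8, 4, 4], [4, 6, 6]]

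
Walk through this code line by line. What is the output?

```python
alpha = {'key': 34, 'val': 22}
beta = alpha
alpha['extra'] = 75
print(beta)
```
{'key': 34, 'val': 22, 'extra': 75}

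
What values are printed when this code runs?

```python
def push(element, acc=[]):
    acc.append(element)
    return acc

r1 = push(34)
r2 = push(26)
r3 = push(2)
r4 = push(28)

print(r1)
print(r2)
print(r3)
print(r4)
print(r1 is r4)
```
[34, 26, 2, 28]
[34, 26, 2, 28]
[34, 26, 2, 28]
[34, 26, 2, 28]
True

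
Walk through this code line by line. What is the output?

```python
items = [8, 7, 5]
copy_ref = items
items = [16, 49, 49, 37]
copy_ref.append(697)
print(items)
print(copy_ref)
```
[16, 49, 49, 37]
[8, 7, 5, 697]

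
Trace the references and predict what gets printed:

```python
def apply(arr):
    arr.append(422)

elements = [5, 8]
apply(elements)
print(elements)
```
[5, 8, 422]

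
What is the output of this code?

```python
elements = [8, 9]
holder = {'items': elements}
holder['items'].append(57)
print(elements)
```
[8, 9, 57]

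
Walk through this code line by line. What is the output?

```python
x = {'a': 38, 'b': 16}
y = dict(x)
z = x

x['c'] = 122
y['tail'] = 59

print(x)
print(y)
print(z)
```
{'a': 38, 'b': 16, 'c': 122}
{'a': 38, 'b': 16, 'tail': 59}
{'a': 38, 'b': 16, 'c': 122}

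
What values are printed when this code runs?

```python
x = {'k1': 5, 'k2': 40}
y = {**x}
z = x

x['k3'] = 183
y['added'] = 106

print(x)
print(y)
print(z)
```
{'k1': 5, 'k2': 40, 'k3': 183}
{'k1': 5, 'k2': 40, 'added': 106}
{'k1': 5, 'k2': 40, 'k3': 183}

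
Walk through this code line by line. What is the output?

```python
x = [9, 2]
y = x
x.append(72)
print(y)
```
[9, 2, 72]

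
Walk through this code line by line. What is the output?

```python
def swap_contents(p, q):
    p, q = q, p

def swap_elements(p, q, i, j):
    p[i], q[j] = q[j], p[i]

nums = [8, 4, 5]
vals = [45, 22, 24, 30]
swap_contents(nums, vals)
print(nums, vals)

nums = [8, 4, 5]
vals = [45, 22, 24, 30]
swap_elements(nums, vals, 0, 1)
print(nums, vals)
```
[8, 4, 5] [45, 22, 24, 30]
[22, 4, 5] [45, 8, 24, 30]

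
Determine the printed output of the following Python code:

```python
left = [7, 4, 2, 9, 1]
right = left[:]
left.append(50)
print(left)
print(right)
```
[7, 4, 2, 9, 1, 50]
[7, 4, 2, 9, 1]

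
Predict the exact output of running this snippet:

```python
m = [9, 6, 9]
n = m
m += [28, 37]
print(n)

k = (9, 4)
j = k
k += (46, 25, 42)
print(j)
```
[9, 6, 9, 28, 37]
(9, 4)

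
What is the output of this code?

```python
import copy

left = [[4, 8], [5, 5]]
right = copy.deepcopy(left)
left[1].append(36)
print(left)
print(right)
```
[[4, 8], [5, 5, 36]]
[[4, 8], [5, 5]]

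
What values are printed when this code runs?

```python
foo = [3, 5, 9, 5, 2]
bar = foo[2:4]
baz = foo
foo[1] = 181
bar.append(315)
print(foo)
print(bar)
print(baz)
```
[3, 181, 9, 5, 2]
[9, 5, 315]
[3, 181, 9, 5, 2]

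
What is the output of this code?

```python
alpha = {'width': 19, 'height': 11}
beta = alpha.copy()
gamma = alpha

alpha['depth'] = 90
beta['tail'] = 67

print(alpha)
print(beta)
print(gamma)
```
{'width': 19, 'height': 11, 'depth': 90}
{'width': 19, 'height': 11, 'tail': 67}
{'width': 19, 'height': 11, 'depth': 90}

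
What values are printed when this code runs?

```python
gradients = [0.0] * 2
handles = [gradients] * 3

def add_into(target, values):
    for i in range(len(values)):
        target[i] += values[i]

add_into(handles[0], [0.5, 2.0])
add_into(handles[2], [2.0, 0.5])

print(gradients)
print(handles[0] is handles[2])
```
[2.5, 2.5]
True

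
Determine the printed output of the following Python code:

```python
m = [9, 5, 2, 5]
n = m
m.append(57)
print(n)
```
[9, 5, 2, 5, 57]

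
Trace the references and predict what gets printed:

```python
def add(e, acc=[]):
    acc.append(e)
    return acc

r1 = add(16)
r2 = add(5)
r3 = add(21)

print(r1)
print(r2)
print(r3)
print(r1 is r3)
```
[16, 5, 21]
[16, 5, 21]
[16, 5, 21]
True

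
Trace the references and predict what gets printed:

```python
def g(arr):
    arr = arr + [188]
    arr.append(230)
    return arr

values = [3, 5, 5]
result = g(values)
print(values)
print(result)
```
[3, 5, 5]
[3, 5, 5, 188, 230]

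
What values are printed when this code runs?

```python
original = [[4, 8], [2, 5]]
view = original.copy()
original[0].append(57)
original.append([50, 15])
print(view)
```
[[4, 8, 57], [2, 5]]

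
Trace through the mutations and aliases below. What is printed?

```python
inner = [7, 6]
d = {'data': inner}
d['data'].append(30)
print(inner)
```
[7, 6, 30]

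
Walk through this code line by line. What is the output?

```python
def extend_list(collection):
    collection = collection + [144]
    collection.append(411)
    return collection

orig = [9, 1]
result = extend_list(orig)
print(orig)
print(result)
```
[9, 1]
[9, 1, 144, 411]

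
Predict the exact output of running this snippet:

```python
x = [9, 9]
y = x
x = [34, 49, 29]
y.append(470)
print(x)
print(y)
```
[34, 49, 29]
[9, 9, 470]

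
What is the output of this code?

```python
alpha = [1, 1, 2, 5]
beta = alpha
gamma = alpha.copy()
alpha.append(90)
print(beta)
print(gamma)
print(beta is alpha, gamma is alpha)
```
[1, 1, 2, 5, 90]
[1, 1, 2, 5]
True False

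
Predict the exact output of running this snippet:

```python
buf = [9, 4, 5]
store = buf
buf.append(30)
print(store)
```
[9, 4, 5, 30]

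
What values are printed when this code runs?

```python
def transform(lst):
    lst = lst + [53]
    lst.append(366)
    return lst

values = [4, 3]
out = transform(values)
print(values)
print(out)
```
[4, 3]
[4, 3, 53, 366]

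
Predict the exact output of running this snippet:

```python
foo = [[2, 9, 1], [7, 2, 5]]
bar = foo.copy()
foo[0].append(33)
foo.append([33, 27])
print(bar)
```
[[2, 9, 1, 33], [7, 2, 5]]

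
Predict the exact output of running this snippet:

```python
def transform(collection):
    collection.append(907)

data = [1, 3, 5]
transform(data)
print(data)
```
[1, 3, 5, 907]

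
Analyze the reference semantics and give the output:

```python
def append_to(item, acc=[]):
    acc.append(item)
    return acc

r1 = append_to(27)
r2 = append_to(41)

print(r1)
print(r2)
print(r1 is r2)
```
[27, 41]
[27, 41]
True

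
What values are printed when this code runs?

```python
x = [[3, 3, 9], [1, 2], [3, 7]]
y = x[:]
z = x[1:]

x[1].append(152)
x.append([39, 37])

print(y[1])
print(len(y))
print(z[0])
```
[1, 2, 152]
3
[1, 2, 152]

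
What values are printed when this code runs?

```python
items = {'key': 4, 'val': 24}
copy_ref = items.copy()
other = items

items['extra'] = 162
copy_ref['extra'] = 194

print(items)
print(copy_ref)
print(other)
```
{'key': 4, 'val': 24, 'extra': 162}
{'key': 4, 'val': 24, 'extra': 194}
{'key': 4, 'val': 24, 'extra': 162}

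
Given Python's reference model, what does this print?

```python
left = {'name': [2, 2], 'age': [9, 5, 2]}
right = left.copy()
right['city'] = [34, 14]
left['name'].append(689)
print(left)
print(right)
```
{'name': [2, 2, 689], 'age': [9, 5, 2]}
{'name': [2, 2, 689], 'age': [9, 5, 2], 'city': [34, 14]}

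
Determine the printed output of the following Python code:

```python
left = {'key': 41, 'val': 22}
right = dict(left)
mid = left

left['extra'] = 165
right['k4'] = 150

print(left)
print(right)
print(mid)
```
{'key': 41, 'val': 22, 'extra': 165}
{'key': 41, 'val': 22, 'k4': 150}
{'key': 41, 'val': 22, 'extra': 165}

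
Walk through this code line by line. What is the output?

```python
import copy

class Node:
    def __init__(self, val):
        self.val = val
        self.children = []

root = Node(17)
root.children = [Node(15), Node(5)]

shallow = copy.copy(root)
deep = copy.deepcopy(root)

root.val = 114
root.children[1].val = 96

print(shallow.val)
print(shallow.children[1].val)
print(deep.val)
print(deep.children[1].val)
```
17
96
17
5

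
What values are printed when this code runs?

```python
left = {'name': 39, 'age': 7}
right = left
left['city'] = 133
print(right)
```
{'name': 39, 'age': 7, 'city': 133}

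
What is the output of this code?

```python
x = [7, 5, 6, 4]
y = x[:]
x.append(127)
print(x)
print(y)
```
[7, 5, 6, 4, 127]
[7, 5, 6, 4]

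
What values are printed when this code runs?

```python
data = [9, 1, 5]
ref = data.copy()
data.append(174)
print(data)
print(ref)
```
[9, 1, 5, 174]
[9, 1, 5]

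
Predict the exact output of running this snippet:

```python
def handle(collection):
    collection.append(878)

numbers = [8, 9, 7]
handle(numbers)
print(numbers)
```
[8, 9, 7, 878]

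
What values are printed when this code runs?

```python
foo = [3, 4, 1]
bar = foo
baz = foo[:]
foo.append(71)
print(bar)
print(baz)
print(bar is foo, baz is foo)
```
[3, 4, 1, 71]
[3, 4, 1]
True False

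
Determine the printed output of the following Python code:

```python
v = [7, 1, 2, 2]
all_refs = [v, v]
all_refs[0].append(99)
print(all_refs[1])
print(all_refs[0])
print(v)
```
[7, 1, 2, 2, 99]
[7, 1, 2, 2, 99]
[7, 1, 2, 2, 99]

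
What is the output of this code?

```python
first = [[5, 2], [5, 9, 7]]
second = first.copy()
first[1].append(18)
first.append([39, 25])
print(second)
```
[[5, 2], [5, 9, 7, 18]]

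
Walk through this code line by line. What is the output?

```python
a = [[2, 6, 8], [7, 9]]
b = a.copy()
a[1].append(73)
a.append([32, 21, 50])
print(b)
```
[[2, 6, 8], [7, 9, 73]]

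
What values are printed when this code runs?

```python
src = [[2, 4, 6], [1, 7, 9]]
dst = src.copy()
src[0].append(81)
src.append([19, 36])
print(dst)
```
[[2, 4, 6, 81], [1, 7, 9]]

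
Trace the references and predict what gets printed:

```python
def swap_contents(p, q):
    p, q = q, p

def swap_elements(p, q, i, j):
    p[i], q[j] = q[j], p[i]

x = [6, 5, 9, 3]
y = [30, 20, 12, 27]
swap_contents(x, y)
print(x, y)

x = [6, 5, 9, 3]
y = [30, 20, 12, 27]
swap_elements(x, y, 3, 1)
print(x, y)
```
[6, 5, 9, 3] [30, 20, 12, 27]
[6, 5, 9, 20] [30, 3, 12, 27]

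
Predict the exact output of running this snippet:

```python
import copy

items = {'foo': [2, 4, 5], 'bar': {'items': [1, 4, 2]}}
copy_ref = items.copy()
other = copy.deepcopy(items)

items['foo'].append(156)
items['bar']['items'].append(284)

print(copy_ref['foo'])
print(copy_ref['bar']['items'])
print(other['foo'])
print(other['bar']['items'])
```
[2, 4, 5, 156]
[1, 4, 2, 284]
[2, 4, 5]
[1, 4, 2]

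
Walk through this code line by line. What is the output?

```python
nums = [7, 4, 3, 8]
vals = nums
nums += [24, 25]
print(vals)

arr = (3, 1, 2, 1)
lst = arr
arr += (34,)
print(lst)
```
[7, 4, 3, 8, 24, 25]
(3, 1, 2, 1)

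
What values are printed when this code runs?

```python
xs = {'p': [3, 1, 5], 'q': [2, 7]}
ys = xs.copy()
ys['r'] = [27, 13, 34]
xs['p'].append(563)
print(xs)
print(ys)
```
{'p': [3, 1, 5, 563], 'q': [2, 7]}
{'p': [3, 1, 5, 563], 'q': [2, 7], 'r': [27, 13, 34]}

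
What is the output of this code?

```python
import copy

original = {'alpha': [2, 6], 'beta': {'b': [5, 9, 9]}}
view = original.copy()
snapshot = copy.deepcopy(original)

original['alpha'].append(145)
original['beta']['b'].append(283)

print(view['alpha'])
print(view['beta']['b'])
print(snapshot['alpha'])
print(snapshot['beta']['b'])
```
[2, 6, 145]
[5, 9, 9, 283]
[2, 6]
[5, 9, 9]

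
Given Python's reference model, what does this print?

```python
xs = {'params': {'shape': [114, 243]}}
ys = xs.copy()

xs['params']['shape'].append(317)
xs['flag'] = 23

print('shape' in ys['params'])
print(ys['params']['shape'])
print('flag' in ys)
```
True
[114, 243, 317]
False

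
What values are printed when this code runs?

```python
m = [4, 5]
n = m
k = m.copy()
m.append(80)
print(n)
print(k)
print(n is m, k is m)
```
[4, 5, 80]
[4, 5]
True False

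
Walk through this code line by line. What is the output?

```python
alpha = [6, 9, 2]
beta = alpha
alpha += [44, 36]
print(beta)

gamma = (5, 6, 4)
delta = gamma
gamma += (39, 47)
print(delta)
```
[6, 9, 2, 44, 36]
(5, 6, 4)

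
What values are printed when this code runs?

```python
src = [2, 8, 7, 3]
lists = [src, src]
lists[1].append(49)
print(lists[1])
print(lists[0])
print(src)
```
[2, 8, 7, 3, 49]
[2, 8, 7, 3, 49]
[2, 8, 7, 3, 49]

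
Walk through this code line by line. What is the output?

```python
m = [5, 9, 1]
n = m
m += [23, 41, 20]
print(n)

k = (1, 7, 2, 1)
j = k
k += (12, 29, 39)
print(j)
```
[5, 9, 1, 23, 41, 20]
(1, 7, 2, 1)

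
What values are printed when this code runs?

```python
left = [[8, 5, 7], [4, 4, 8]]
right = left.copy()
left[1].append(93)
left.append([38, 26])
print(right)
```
[[8, 5, 7], [4, 4, 8, 93]]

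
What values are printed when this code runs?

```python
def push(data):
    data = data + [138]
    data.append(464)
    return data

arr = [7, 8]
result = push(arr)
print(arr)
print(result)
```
[7, 8]
[7, 8, 138, 464]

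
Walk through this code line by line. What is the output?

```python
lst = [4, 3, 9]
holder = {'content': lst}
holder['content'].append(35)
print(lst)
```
[4, 3, 9, 35]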